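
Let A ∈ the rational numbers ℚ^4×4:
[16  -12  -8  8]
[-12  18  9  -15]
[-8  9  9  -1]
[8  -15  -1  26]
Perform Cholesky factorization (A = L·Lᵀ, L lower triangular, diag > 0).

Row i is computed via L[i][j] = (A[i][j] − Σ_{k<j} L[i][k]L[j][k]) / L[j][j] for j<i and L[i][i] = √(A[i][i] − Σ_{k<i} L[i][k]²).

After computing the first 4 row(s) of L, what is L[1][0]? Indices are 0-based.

Step 1: L[0][0] = √(16) = 4.
  L[1][0] = (-12) / L[0][0] = -3.
Step 2: L[1][1] = √(9) = 3.
  L[2][0] = (-8) / L[0][0] = -2.
  L[2][1] = (3) / L[1][1] = 1.
Step 3: L[2][2] = √(4) = 2.
  L[3][0] = (8) / L[0][0] = 2.
  L[3][1] = (-9) / L[1][1] = -3.
  L[3][2] = (6) / L[2][2] = 3.
Step 4: L[3][3] = √(4) = 2.

L[1][0] = -3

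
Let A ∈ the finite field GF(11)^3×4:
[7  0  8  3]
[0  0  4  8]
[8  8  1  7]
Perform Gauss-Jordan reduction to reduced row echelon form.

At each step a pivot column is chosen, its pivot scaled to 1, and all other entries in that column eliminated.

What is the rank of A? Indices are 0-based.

rank = 3

step 1: normalize row 0 (÷7) = (1, 0, 9, 2)
  row 2: subtract 8×row0 = (0, 8, 6, 2)
step 2: exchange rows 1,2
step 2: normalize row 1 (÷8) = (0, 1, 9, 3)
step 3: normalize row 2 (÷4) = (0, 0, 1, 2)
  row 0: subtract 9×row2 = (1, 0, 0, 6)
  row 1: subtract 9×row2 = (0, 1, 0, 7)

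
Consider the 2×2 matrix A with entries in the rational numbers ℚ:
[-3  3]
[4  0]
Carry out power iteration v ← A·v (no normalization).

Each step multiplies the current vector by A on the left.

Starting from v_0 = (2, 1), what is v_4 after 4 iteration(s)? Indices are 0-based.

v_4 = (801, -540)

v_0 = (2, 1).
v_1 = A·v_0 = (-3, 8).
v_2 = A·v_1 = (33, -12).
v_3 = A·v_2 = (-135, 132).
v_4 = A·v_3 = (801, -540).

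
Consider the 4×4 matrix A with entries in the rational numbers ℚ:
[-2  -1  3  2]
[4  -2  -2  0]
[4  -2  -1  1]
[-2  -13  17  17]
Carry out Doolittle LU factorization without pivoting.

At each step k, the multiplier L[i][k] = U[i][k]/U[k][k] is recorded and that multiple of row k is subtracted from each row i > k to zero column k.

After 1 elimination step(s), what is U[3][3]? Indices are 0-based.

[col 0] pivot -2
  R1 -= -2*R0 → (0, -4, 4, 4)  (L[1][0] := -2)
  R2 -= -2*R0 → (0, -4, 5, 5)  (L[2][0] := -2)
  R3 -= 1*R0 → (0, -12, 14, 15)  (L[3][0] := 1)

U[3][3] = 15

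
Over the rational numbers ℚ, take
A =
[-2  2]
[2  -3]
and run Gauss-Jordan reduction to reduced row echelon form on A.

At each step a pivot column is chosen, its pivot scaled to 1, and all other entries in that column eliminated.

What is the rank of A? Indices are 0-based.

pivot(0,0)=-2: scale R0 → (1, -1)
  clear (1,0): R1 −= (2)R0 → (0, -1)
pivot(1,1)=-1: scale R1 → (0, 1)
  clear (0,1): R0 −= (-1)R1 → (1, 0)

rank = 2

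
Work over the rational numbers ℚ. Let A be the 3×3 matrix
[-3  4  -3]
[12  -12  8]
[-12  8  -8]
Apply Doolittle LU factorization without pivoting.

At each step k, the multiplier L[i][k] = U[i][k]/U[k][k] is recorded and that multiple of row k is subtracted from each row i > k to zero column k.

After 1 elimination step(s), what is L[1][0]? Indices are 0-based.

[col 0] pivot -3
  R1 -= -4*R0 → (0, 4, -4)  (L[1][0] := -4)
  R2 -= 4*R0 → (0, -8, 4)  (L[2][0] := 4)

L[1][0] = -4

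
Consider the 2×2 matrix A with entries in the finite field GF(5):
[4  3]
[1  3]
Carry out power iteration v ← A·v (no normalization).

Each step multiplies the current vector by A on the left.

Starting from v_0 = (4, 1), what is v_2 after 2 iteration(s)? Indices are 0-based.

v_2 = (2, 0)

v_0 = (4, 1).
v_1 = A·v_0 = (4, 2).
v_2 = A·v_1 = (2, 0).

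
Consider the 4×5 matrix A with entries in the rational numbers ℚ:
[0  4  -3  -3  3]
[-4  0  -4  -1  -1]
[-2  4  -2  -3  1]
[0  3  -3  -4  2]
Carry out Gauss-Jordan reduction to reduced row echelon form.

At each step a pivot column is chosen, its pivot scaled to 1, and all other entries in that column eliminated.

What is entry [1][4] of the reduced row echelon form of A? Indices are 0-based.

[1] R0 <-> R1
[1] R0 /= -4  ⇒  (1, 0, 1, 1/4, 1/4)
     R2 -= -2·R0  ⇒  (0, 4, 0, -5/2, 3/2)
[2] R1 /= 4  ⇒  (0, 1, -3/4, -3/4, 3/4)
     R2 -= 4·R1  ⇒  (0, 0, 3, 1/2, -3/2)
     R3 -= 3·R1  ⇒  (0, 0, -3/4, -7/4, -1/4)
[3] R2 /= 3  ⇒  (0, 0, 1, 1/6, -1/2)
     R0 -= 1·R2  ⇒  (1, 0, 0, 1/12, 3/4)
     R1 -= -3/4·R2  ⇒  (0, 1, 0, -5/8, 3/8)
     R3 -= -3/4·R2  ⇒  (0, 0, 0, -13/8, -5/8)
[4] R3 /= -13/8  ⇒  (0, 0, 0, 1, 5/13)
     R0 -= 1/12·R3  ⇒  (1, 0, 0, 0, 28/39)
     R1 -= -5/8·R3  ⇒  (0, 1, 0, 0, 8/13)
     R2 -= 1/6·R3  ⇒  (0, 0, 1, 0, -22/39)

M[1][4] = 8/13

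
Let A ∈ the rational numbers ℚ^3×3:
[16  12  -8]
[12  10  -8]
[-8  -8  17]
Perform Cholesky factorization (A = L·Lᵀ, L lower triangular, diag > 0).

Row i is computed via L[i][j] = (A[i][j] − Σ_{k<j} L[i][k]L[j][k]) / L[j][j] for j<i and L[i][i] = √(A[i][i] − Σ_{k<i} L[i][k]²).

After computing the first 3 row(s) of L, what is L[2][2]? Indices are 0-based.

Step 1: L[0][0] = √(16) = 4.
  L[1][0] = (12) / L[0][0] = 3.
Step 2: L[1][1] = √(1) = 1.
  L[2][0] = (-8) / L[0][0] = -2.
  L[2][1] = (-2) / L[1][1] = -2.
Step 3: L[2][2] = √(9) = 3.

L[2][2] = 3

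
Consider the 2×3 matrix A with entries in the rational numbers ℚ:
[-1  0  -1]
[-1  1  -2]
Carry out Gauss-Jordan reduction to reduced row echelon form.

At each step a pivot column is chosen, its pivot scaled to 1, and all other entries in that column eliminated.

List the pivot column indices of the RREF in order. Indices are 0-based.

pivot columns: 0, 1

step 1: normalize row 0 (÷-1) = (1, 0, 1)
  row 1: subtract -1×row0 = (0, 1, -1)
step 2: normalize row 1 (÷1) = (0, 1, -1)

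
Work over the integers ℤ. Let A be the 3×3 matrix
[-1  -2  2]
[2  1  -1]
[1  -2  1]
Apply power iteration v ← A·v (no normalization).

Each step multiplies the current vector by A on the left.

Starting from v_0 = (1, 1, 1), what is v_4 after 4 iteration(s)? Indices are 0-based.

v_0 = (1, 1, 1).
v_1 = A·v_0 = (-1, 2, 0).
v_2 = A·v_1 = (-3, 0, -5).
v_3 = A·v_2 = (-7, -1, -8).
v_4 = A·v_3 = (-7, -7, -13).

v_4 = (-7, -7, -13)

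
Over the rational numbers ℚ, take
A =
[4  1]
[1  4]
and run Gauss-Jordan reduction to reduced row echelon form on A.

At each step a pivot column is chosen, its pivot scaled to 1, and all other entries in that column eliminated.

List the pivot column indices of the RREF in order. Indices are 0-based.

pivot(0,0)=4: scale R0 → (1, 1/4)
  clear (1,0): R1 −= (1)R0 → (0, 15/4)
pivot(1,1)=15/4: scale R1 → (0, 1)
  clear (0,1): R0 −= (1/4)R1 → (1, 0)

pivot columns: 0, 1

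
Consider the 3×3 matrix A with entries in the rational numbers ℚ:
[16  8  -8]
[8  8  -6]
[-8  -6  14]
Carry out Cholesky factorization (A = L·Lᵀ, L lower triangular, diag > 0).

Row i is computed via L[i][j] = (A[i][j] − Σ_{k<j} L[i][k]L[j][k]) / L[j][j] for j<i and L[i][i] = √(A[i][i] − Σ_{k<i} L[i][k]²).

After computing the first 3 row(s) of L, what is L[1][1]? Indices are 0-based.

Step 1: L[0][0] = √(16) = 4.
  L[1][0] = (8) / L[0][0] = 2.
Step 2: L[1][1] = √(4) = 2.
  L[2][0] = (-8) / L[0][0] = -2.
  L[2][1] = (-2) / L[1][1] = -1.
Step 3: L[2][2] = √(9) = 3.

L[1][1] = 2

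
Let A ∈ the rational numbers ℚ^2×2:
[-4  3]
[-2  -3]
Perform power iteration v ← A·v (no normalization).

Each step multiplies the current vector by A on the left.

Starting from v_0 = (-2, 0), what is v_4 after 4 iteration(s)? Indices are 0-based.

v_4 = (388, -364)

v_0 = (-2, 0).
v_1 = A·v_0 = (8, 4).
v_2 = A·v_1 = (-20, -28).
v_3 = A·v_2 = (-4, 124).
v_4 = A·v_3 = (388, -364).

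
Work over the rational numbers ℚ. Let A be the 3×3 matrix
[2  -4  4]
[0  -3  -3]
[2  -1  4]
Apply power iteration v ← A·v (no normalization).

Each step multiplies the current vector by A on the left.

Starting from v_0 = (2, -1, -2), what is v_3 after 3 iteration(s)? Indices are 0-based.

v_0 = (2, -1, -2).
v_1 = A·v_0 = (0, 9, -3).
v_2 = A·v_1 = (-48, -18, -21).
v_3 = A·v_2 = (-108, 117, -162).

v_3 = (-108, 117, -162)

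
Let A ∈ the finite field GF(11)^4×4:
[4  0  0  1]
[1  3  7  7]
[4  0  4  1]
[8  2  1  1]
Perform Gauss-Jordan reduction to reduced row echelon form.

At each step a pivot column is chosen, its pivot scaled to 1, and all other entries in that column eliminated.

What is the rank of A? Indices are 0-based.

rank = 3

[1] R0 /= 4  ⇒  (1, 0, 0, 3)
     R1 -= 1·R0  ⇒  (0, 3, 7, 4)
     R2 -= 4·R0  ⇒  (0, 0, 4, 0)
     R3 -= 8·R0  ⇒  (0, 2, 1, 10)
[2] R1 /= 3  ⇒  (0, 1, 6, 5)
     R3 -= 2·R1  ⇒  (0, 0, 0, 0)
[3] R2 /= 4  ⇒  (0, 0, 1, 0)
     R1 -= 6·R2  ⇒  (0, 1, 0, 5)
column 3 empty below row 3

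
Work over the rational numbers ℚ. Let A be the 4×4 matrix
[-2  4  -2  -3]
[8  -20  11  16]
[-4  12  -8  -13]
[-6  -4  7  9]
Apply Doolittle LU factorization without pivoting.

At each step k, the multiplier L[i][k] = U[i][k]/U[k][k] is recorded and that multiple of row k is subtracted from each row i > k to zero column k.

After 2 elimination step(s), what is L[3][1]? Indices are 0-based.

L[3][1] = 4

Step 1: pivot at (0,0) is -2.
  row1 ← row1 − (-4)·row0  ⇒  L[1][0]=-4, U row1=(0, -4, 3, 4)
  row2 ← row2 − (2)·row0  ⇒  L[2][0]=2, U row2=(0, 4, -4, -7)
  row3 ← row3 − (3)·row0  ⇒  L[3][0]=3, U row3=(0, -16, 13, 18)
Step 2: pivot at (1,1) is -4.
  row2 ← row2 − (-1)·row1  ⇒  L[2][1]=-1, U row2=(0, 0, -1, -3)
  row3 ← row3 − (4)·row1  ⇒  L[3][1]=4, U row3=(0, 0, 1, 2)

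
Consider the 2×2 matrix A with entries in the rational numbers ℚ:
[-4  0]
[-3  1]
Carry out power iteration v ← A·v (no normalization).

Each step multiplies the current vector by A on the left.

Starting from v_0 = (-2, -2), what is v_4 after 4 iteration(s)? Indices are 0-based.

v_4 = (-512, -308)

v_0 = (-2, -2).
v_1 = A·v_0 = (8, 4).
v_2 = A·v_1 = (-32, -20).
v_3 = A·v_2 = (128, 76).
v_4 = A·v_3 = (-512, -308).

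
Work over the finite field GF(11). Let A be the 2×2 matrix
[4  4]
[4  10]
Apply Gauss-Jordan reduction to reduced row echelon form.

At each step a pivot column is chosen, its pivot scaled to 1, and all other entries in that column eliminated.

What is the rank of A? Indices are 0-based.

rank = 2

step 1: normalize row 0 (÷4) = (1, 1)
  row 1: subtract 4×row0 = (0, 6)
step 2: normalize row 1 (÷6) = (0, 1)
  row 0: subtract 1×row1 = (1, 0)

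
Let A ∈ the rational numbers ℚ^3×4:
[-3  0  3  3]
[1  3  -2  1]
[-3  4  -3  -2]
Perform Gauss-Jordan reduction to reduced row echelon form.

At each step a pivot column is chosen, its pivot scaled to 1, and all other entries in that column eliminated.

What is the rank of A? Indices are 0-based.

step 1: normalize row 0 (÷-3) = (1, 0, -1, -1)
  row 1: subtract 1×row0 = (0, 3, -1, 2)
  row 2: subtract -3×row0 = (0, 4, -6, -5)
step 2: normalize row 1 (÷3) = (0, 1, -1/3, 2/3)
  row 2: subtract 4×row1 = (0, 0, -14/3, -23/3)
step 3: normalize row 2 (÷-14/3) = (0, 0, 1, 23/14)
  row 0: subtract -1×row2 = (1, 0, 0, 9/14)
  row 1: subtract -1/3×row2 = (0, 1, 0, 17/14)

rank = 3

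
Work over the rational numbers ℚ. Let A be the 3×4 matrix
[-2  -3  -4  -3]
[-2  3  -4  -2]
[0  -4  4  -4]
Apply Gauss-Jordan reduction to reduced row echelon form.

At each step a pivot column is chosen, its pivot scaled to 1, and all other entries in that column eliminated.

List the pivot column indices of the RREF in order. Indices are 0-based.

step 1: normalize row 0 (÷-2) = (1, 3/2, 2, 3/2)
  row 1: subtract -2×row0 = (0, 6, 0, 1)
step 2: normalize row 1 (÷6) = (0, 1, 0, 1/6)
  row 0: subtract 3/2×row1 = (1, 0, 2, 5/4)
  row 2: subtract -4×row1 = (0, 0, 4, -10/3)
step 3: normalize row 2 (÷4) = (0, 0, 1, -5/6)
  row 0: subtract 2×row2 = (1, 0, 0, 35/12)

pivot columns: 0, 1, 2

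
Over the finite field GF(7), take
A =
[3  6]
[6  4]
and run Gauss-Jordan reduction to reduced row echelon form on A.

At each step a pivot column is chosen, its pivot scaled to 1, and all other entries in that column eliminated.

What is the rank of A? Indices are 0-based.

rank = 2

pivot(0,0)=3: scale R0 → (1, 2)
  clear (1,0): R1 −= (6)R0 → (0, 6)
pivot(1,1)=6: scale R1 → (0, 1)
  clear (0,1): R0 −= (2)R1 → (1, 0)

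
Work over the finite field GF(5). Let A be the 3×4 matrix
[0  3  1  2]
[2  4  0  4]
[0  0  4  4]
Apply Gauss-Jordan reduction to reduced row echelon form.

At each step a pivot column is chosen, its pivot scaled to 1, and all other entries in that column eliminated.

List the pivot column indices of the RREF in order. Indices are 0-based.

step 1: exchange rows 0,1
step 1: normalize row 0 (÷2) = (1, 2, 0, 2)
step 2: normalize row 1 (÷3) = (0, 1, 2, 4)
  row 0: subtract 2×row1 = (1, 0, 1, 4)
step 3: normalize row 2 (÷4) = (0, 0, 1, 1)
  row 0: subtract 1×row2 = (1, 0, 0, 3)
  row 1: subtract 2×row2 = (0, 1, 0, 2)

pivot columns: 0, 1, 2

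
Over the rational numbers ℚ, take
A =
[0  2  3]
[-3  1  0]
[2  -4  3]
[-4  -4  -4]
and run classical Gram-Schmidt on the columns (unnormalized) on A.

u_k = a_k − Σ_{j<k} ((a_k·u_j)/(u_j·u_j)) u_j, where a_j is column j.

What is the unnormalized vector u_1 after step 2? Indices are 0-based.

Step 1: u_0 = a_0 = (0, -3, 2, -4).
Step 2: u_1 = a_1 − (5/29)·u_0 = (2, 44/29, -126/29, -96/29).

u_1 = (2, 44/29, -126/29, -96/29)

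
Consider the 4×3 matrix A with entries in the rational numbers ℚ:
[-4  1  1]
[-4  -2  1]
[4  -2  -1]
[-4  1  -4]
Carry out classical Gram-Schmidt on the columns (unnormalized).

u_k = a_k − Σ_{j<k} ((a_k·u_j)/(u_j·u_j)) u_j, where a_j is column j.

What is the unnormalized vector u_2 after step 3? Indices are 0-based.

u_2 = (25/18, 5/9, -5/3, -65/18)

Step 1: u_0 = a_0 = (-4, -4, 4, -4).
Step 2: u_1 = a_1 − (-1/8)·u_0 = (1/2, -5/2, -3/2, 1/2).
Step 3: u_2 = a_2 − (1/16)·u_0 − (-5/18)·u_1 = (25/18, 5/9, -5/3, -65/18).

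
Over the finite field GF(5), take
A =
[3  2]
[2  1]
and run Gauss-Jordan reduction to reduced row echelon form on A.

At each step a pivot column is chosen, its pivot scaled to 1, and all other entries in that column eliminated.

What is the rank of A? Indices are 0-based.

rank = 2

[1] R0 /= 3  ⇒  (1, 4)
     R1 -= 2·R0  ⇒  (0, 3)
[2] R1 /= 3  ⇒  (0, 1)
     R0 -= 4·R1  ⇒  (1, 0)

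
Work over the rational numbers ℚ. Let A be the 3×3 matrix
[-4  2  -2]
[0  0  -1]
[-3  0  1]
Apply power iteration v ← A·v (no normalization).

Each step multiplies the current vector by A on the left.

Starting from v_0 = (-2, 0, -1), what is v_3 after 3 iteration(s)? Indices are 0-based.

v_3 = (232, 25, 119)

v_0 = (-2, 0, -1).
v_1 = A·v_0 = (10, 1, 5).
v_2 = A·v_1 = (-48, -5, -25).
v_3 = A·v_2 = (232, 25, 119).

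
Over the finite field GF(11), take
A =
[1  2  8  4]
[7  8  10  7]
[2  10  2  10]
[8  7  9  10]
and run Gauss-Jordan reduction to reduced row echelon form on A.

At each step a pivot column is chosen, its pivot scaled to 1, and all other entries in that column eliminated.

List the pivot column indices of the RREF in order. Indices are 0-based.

pivot(0,0)=1: scale R0 → (1, 2, 8, 4)
  clear (1,0): R1 −= (7)R0 → (0, 5, 9, 1)
  clear (2,0): R2 −= (2)R0 → (0, 6, 8, 2)
  clear (3,0): R3 −= (8)R0 → (0, 2, 0, 0)
pivot(1,1)=5: scale R1 → (0, 1, 4, 9)
  clear (0,1): R0 −= (2)R1 → (1, 0, 0, 8)
  clear (2,1): R2 −= (6)R1 → (0, 0, 6, 3)
  clear (3,1): R3 −= (2)R1 → (0, 0, 3, 4)
pivot(2,2)=6: scale R2 → (0, 0, 1, 6)
  clear (1,2): R1 −= (4)R2 → (0, 1, 0, 7)
  clear (3,2): R3 −= (3)R2 → (0, 0, 0, 8)
pivot(3,3)=8: scale R3 → (0, 0, 0, 1)
  clear (0,3): R0 −= (8)R3 → (1, 0, 0, 0)
  clear (1,3): R1 −= (7)R3 → (0, 1, 0, 0)
  clear (2,3): R2 −= (6)R3 → (0, 0, 1, 0)

pivot columns: 0, 1, 2, 3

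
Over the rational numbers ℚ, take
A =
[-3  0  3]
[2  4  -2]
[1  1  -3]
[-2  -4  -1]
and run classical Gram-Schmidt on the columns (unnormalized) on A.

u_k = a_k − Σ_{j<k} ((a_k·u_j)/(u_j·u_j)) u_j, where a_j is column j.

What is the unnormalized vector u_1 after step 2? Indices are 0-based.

u_1 = (17/6, 19/9, 1/18, -19/9)

Step 1: u_0 = a_0 = (-3, 2, 1, -2).
Step 2: u_1 = a_1 − (17/18)·u_0 = (17/6, 19/9, 1/18, -19/9).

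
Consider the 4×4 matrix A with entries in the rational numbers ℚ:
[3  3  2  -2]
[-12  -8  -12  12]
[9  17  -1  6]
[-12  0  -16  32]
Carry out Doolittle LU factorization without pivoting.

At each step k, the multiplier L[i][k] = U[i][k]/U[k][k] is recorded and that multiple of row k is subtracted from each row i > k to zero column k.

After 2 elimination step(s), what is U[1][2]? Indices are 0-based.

[col 0] pivot 3
  R1 -= -4*R0 → (0, 4, -4, 4)  (L[1][0] := -4)
  R2 -= 3*R0 → (0, 8, -7, 12)  (L[2][0] := 3)
  R3 -= -4*R0 → (0, 12, -8, 24)  (L[3][0] := -4)
[col 1] pivot 4
  R2 -= 2*R1 → (0, 0, 1, 4)  (L[2][1] := 2)
  R3 -= 3*R1 → (0, 0, 4, 12)  (L[3][1] := 3)

U[1][2] = -4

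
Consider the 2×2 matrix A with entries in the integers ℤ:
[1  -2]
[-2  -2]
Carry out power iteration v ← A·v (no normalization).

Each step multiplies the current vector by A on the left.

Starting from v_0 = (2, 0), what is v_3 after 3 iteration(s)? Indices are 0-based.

v_0 = (2, 0).
v_1 = A·v_0 = (2, -4).
v_2 = A·v_1 = (10, 4).
v_3 = A·v_2 = (2, -28).

v_3 = (2, -28)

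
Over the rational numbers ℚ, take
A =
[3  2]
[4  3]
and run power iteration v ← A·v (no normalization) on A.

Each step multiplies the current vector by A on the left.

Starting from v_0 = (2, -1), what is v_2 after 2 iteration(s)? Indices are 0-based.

v_0 = (2, -1).
v_1 = A·v_0 = (4, 5).
v_2 = A·v_1 = (22, 31).

v_2 = (22, 31)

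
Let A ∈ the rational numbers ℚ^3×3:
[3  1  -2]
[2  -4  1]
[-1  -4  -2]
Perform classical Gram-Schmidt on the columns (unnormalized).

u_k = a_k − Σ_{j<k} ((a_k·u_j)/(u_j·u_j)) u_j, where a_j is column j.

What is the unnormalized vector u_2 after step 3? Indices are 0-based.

u_2 = (-756/461, 693/461, -882/461)

Step 1: u_0 = a_0 = (3, 2, -1).
Step 2: u_1 = a_1 − (-1/14)·u_0 = (17/14, -27/7, -57/14).
Step 3: u_2 = a_2 − (-1/7)·u_0 − (26/461)·u_1 = (-756/461, 693/461, -882/461).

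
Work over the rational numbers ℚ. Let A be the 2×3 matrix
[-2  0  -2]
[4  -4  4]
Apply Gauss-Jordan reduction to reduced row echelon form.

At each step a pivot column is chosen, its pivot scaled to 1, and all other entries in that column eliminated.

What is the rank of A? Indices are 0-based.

rank = 2

[1] R0 /= -2  ⇒  (1, 0, 1)
     R1 -= 4·R0  ⇒  (0, -4, 0)
[2] R1 /= -4  ⇒  (0, 1, 0)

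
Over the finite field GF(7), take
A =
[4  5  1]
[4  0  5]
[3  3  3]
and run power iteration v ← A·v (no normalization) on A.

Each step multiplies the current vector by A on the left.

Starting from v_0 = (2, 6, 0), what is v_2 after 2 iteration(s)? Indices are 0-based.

v_0 = (2, 6, 0).
v_1 = A·v_0 = (3, 1, 3).
v_2 = A·v_1 = (6, 6, 0).

v_2 = (6, 6, 0)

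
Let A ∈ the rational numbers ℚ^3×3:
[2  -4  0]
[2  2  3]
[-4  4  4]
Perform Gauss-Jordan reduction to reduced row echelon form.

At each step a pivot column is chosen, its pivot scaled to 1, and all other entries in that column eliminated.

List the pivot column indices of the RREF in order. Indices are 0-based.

pivot columns: 0, 1, 2

[1] R0 /= 2  ⇒  (1, -2, 0)
     R1 -= 2·R0  ⇒  (0, 6, 3)
     R2 -= -4·R0  ⇒  (0, -4, 4)
[2] R1 /= 6  ⇒  (0, 1, 1/2)
     R0 -= -2·R1  ⇒  (1, 0, 1)
     R2 -= -4·R1  ⇒  (0, 0, 6)
[3] R2 /= 6  ⇒  (0, 0, 1)
     R0 -= 1·R2  ⇒  (1, 0, 0)
     R1 -= 1/2·R2  ⇒  (0, 1, 0)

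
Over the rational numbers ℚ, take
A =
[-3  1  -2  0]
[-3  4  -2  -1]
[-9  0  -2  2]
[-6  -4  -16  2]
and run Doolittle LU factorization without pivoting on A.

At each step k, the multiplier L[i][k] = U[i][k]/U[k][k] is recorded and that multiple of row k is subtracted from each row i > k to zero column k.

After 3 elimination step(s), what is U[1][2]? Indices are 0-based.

Step 1: pivot at (0,0) is -3.
  row1 ← row1 − (1)·row0  ⇒  L[1][0]=1, U row1=(0, 3, 0, -1)
  row2 ← row2 − (3)·row0  ⇒  L[2][0]=3, U row2=(0, -3, 4, 2)
  row3 ← row3 − (2)·row0  ⇒  L[3][0]=2, U row3=(0, -6, -12, 2)
Step 2: pivot at (1,1) is 3.
  row2 ← row2 − (-1)·row1  ⇒  L[2][1]=-1, U row2=(0, 0, 4, 1)
  row3 ← row3 − (-2)·row1  ⇒  L[3][1]=-2, U row3=(0, 0, -12, 0)
Step 3: pivot at (2,2) is 4.
  row3 ← row3 − (-3)·row2  ⇒  L[3][2]=-3, U row3=(0, 0, 0, 3)

U[1][2] = 0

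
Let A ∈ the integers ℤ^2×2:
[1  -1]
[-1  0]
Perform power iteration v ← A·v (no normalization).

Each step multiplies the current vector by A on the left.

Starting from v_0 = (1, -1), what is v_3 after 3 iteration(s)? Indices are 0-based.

v_0 = (1, -1).
v_1 = A·v_0 = (2, -1).
v_2 = A·v_1 = (3, -2).
v_3 = A·v_2 = (5, -3).

v_3 = (5, -3)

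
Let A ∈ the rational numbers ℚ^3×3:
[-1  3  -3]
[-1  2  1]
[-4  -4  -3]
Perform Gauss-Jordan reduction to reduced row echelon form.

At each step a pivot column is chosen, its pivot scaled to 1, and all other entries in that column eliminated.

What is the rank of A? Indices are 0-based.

[1] R0 /= -1  ⇒  (1, -3, 3)
     R1 -= -1·R0  ⇒  (0, -1, 4)
     R2 -= -4·R0  ⇒  (0, -16, 9)
[2] R1 /= -1  ⇒  (0, 1, -4)
     R0 -= -3·R1  ⇒  (1, 0, -9)
     R2 -= -16·R1  ⇒  (0, 0, -55)
[3] R2 /= -55  ⇒  (0, 0, 1)
     R0 -= -9·R2  ⇒  (1, 0, 0)
     R1 -= -4·R2  ⇒  (0, 1, 0)

rank = 3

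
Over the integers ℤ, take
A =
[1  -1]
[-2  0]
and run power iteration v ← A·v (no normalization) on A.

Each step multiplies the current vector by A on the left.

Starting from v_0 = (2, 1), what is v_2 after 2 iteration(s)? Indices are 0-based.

v_2 = (5, -2)

v_0 = (2, 1).
v_1 = A·v_0 = (1, -4).
v_2 = A·v_1 = (5, -2).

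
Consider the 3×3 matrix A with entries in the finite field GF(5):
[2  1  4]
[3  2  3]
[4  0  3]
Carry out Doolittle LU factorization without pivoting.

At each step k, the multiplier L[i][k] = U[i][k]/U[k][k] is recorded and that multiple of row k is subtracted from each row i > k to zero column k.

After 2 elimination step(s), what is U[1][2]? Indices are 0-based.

[col 0] pivot 2
  R1 -= 4*R0 → (0, 3, 2)  (L[1][0] := 4)
  R2 -= 2*R0 → (0, 3, 0)  (L[2][0] := 2)
[col 1] pivot 3
  R2 -= 1*R1 → (0, 0, 3)  (L[2][1] := 1)

U[1][2] = 2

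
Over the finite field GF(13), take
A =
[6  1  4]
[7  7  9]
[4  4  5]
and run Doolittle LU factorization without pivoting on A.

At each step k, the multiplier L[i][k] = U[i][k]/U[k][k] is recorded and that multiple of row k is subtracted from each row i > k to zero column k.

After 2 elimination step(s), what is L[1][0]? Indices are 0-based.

Step 1: pivot at (0,0) is 6.
  row1 ← row1 − (12)·row0  ⇒  L[1][0]=12, U row1=(0, 8, 0)
  row2 ← row2 − (5)·row0  ⇒  L[2][0]=5, U row2=(0, 12, 11)
Step 2: pivot at (1,1) is 8.
  row2 ← row2 − (8)·row1  ⇒  L[2][1]=8, U row2=(0, 0, 11)

L[1][0] = 12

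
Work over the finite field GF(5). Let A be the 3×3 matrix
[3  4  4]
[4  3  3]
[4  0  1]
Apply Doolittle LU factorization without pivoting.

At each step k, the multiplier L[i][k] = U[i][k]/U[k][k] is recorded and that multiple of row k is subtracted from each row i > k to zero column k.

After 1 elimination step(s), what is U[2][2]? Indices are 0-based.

Step 1: pivot at (0,0) is 3.
  row1 ← row1 − (3)·row0  ⇒  L[1][0]=3, U row1=(0, 1, 1)
  row2 ← row2 − (3)·row0  ⇒  L[2][0]=3, U row2=(0, 3, 4)

U[2][2] = 4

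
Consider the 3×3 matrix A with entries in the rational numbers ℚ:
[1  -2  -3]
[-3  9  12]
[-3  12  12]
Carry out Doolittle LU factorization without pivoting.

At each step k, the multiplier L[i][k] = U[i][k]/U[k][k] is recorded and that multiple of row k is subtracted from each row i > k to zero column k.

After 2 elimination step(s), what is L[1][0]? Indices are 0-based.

[col 0] pivot 1
  R1 -= -3*R0 → (0, 3, 3)  (L[1][0] := -3)
  R2 -= -3*R0 → (0, 6, 3)  (L[2][0] := -3)
[col 1] pivot 3
  R2 -= 2*R1 → (0, 0, -3)  (L[2][1] := 2)

L[1][0] = -3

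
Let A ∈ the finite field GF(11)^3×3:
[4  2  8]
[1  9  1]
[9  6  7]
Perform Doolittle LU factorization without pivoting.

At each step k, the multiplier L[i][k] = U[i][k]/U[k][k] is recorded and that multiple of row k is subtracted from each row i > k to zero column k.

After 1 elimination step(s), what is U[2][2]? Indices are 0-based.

U[2][2] = 0

[col 0] pivot 4
  R1 -= 3*R0 → (0, 3, 10)  (L[1][0] := 3)
  R2 -= 5*R0 → (0, 7, 0)  (L[2][0] := 5)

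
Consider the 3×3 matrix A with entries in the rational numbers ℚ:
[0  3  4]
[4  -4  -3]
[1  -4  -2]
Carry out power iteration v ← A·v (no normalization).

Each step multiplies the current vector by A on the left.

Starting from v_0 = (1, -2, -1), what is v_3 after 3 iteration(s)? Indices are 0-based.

v_0 = (1, -2, -1).
v_1 = A·v_0 = (-10, 15, 11).
v_2 = A·v_1 = (89, -133, -92).
v_3 = A·v_2 = (-767, 1164, 805).

v_3 = (-767, 1164, 805)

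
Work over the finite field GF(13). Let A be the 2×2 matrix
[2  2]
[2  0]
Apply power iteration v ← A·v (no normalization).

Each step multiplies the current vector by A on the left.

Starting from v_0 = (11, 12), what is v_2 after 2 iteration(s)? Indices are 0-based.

v_2 = (6, 1)

v_0 = (11, 12).
v_1 = A·v_0 = (7, 9).
v_2 = A·v_1 = (6, 1).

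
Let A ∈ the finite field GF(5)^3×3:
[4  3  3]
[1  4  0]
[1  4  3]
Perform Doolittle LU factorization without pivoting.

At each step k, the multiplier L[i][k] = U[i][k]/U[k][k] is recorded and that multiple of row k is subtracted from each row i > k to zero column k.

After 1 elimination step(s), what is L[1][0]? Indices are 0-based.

L[1][0] = 4

k=0: U[0][0]=4
  eliminate (1,0): mult=4, new row 1: (0, 2, 3); set L[1][0]=4
  eliminate (2,0): mult=4, new row 2: (0, 2, 1); set L[2][0]=4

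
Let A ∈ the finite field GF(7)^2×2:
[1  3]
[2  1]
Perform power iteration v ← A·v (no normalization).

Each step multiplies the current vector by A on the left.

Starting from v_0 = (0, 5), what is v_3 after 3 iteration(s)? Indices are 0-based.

v_3 = (2, 4)

v_0 = (0, 5).
v_1 = A·v_0 = (1, 5).
v_2 = A·v_1 = (2, 0).
v_3 = A·v_2 = (2, 4).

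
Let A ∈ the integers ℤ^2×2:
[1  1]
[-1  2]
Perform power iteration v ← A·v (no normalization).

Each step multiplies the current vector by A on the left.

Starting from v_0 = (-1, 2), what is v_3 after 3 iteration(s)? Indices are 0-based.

v_0 = (-1, 2).
v_1 = A·v_0 = (1, 5).
v_2 = A·v_1 = (6, 9).
v_3 = A·v_2 = (15, 12).

v_3 = (15, 12)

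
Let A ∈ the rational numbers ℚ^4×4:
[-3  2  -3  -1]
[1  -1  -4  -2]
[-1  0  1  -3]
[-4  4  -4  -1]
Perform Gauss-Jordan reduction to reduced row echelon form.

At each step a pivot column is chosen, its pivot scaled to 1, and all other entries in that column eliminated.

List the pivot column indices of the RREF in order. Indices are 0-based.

pivot(0,0)=-3: scale R0 → (1, -2/3, 1, 1/3)
  clear (1,0): R1 −= (1)R0 → (0, -1/3, -5, -7/3)
  clear (2,0): R2 −= (-1)R0 → (0, -2/3, 2, -8/3)
  clear (3,0): R3 −= (-4)R0 → (0, 4/3, 0, 1/3)
pivot(1,1)=-1/3: scale R1 → (0, 1, 15, 7)
  clear (0,1): R0 −= (-2/3)R1 → (1, 0, 11, 5)
  clear (2,1): R2 −= (-2/3)R1 → (0, 0, 12, 2)
  clear (3,1): R3 −= (4/3)R1 → (0, 0, -20, -9)
pivot(2,2)=12: scale R2 → (0, 0, 1, 1/6)
  clear (0,2): R0 −= (11)R2 → (1, 0, 0, 19/6)
  clear (1,2): R1 −= (15)R2 → (0, 1, 0, 9/2)
  clear (3,2): R3 −= (-20)R2 → (0, 0, 0, -17/3)
pivot(3,3)=-17/3: scale R3 → (0, 0, 0, 1)
  clear (0,3): R0 −= (19/6)R3 → (1, 0, 0, 0)
  clear (1,3): R1 −= (9/2)R3 → (0, 1, 0, 0)
  clear (2,3): R2 −= (1/6)R3 → (0, 0, 1, 0)

pivot columns: 0, 1, 2, 3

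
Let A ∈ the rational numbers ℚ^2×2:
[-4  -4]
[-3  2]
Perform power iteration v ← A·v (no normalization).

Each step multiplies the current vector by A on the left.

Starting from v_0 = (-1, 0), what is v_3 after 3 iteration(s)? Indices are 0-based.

v_0 = (-1, 0).
v_1 = A·v_0 = (4, 3).
v_2 = A·v_1 = (-28, -6).
v_3 = A·v_2 = (136, 72).

v_3 = (136, 72)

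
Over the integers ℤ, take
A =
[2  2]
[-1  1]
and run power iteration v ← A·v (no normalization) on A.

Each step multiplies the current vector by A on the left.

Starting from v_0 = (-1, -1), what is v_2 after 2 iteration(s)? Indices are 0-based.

v_2 = (-8, 4)

v_0 = (-1, -1).
v_1 = A·v_0 = (-4, 0).
v_2 = A·v_1 = (-8, 4).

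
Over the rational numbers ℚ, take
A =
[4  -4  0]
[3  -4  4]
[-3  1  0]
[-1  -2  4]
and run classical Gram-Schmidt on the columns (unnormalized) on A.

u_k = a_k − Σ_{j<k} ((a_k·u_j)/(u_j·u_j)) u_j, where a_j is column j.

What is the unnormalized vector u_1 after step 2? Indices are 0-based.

u_1 = (-24/35, -53/35, -52/35, -99/35)

Step 1: u_0 = a_0 = (4, 3, -3, -1).
Step 2: u_1 = a_1 − (-29/35)·u_0 = (-24/35, -53/35, -52/35, -99/35).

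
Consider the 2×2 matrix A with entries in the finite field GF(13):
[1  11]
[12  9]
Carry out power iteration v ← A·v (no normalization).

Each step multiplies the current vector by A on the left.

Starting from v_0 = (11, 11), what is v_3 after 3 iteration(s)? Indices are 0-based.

v_0 = (11, 11).
v_1 = A·v_0 = (2, 10).
v_2 = A·v_1 = (8, 10).
v_3 = A·v_2 = (1, 4).

v_3 = (1, 4)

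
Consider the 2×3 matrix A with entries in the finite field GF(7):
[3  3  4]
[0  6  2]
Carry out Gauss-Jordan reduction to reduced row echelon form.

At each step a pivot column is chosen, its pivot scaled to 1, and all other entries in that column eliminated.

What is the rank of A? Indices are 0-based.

pivot(0,0)=3: scale R0 → (1, 1, 6)
pivot(1,1)=6: scale R1 → (0, 1, 5)
  clear (0,1): R0 −= (1)R1 → (1, 0, 1)

rank = 2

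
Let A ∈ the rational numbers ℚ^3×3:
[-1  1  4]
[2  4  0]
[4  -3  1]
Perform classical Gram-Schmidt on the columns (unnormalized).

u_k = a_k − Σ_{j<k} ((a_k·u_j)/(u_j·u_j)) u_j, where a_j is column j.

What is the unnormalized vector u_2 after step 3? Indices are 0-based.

Step 1: u_0 = a_0 = (-1, 2, 4).
Step 2: u_1 = a_1 − (-5/21)·u_0 = (16/21, 94/21, -43/21).
Step 3: u_2 = a_2 − (0)·u_0 − (21/521)·u_1 = (2068/521, -94/521, 564/521).

u_2 = (2068/521, -94/521, 564/521)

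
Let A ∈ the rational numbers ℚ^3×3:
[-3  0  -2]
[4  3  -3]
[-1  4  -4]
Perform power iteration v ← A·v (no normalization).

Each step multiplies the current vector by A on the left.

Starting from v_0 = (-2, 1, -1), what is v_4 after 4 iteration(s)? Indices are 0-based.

v_4 = (-1236, 160, -1332)

v_0 = (-2, 1, -1).
v_1 = A·v_0 = (8, -2, 10).
v_2 = A·v_1 = (-44, -4, -56).
v_3 = A·v_2 = (244, -20, 252).
v_4 = A·v_3 = (-1236, 160, -1332).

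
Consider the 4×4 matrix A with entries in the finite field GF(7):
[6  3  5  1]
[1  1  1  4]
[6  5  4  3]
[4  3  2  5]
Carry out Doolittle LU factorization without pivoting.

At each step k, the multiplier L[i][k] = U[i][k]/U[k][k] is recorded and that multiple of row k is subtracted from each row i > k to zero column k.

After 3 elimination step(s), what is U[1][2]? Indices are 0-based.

U[1][2] = 6

Step 1: pivot at (0,0) is 6.
  row1 ← row1 − (6)·row0  ⇒  L[1][0]=6, U row1=(0, 4, 6, 5)
  row2 ← row2 − (1)·row0  ⇒  L[2][0]=1, U row2=(0, 2, 6, 2)
  row3 ← row3 − (3)·row0  ⇒  L[3][0]=3, U row3=(0, 1, 1, 2)
Step 2: pivot at (1,1) is 4.
  row2 ← row2 − (4)·row1  ⇒  L[2][1]=4, U row2=(0, 0, 3, 3)
  row3 ← row3 − (2)·row1  ⇒  L[3][1]=2, U row3=(0, 0, 3, 6)
Step 3: pivot at (2,2) is 3.
  row3 ← row3 − (1)·row2  ⇒  L[3][2]=1, U row3=(0, 0, 0, 3)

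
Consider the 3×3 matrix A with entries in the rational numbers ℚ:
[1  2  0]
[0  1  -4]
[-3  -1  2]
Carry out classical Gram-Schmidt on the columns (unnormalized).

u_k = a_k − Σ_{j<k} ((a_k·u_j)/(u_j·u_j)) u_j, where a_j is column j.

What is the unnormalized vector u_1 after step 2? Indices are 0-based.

u_1 = (3/2, 1, 1/2)

Step 1: u_0 = a_0 = (1, 0, -3).
Step 2: u_1 = a_1 − (1/2)·u_0 = (3/2, 1, 1/2).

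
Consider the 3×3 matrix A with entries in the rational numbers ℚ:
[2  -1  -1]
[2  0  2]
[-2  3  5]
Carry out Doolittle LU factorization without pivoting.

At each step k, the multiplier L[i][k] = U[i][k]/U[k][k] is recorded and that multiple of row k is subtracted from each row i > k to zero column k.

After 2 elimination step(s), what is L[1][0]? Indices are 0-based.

[col 0] pivot 2
  R1 -= 1*R0 → (0, 1, 3)  (L[1][0] := 1)
  R2 -= -1*R0 → (0, 2, 4)  (L[2][0] := -1)
[col 1] pivot 1
  R2 -= 2*R1 → (0, 0, -2)  (L[2][1] := 2)

L[1][0] = 1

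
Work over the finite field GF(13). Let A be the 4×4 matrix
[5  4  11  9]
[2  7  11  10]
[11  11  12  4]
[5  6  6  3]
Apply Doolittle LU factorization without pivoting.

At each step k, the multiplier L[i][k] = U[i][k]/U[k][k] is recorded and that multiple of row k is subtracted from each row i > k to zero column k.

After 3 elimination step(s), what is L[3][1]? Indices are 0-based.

L[3][1] = 10

[col 0] pivot 5
  R1 -= 3*R0 → (0, 8, 4, 9)  (L[1][0] := 3)
  R2 -= 10*R0 → (0, 10, 6, 5)  (L[2][0] := 10)
  R3 -= 1*R0 → (0, 2, 8, 7)  (L[3][0] := 1)
[col 1] pivot 8
  R2 -= 11*R1 → (0, 0, 1, 10)  (L[2][1] := 11)
  R3 -= 10*R1 → (0, 0, 7, 8)  (L[3][1] := 10)
[col 2] pivot 1
  R3 -= 7*R2 → (0, 0, 0, 3)  (L[3][2] := 7)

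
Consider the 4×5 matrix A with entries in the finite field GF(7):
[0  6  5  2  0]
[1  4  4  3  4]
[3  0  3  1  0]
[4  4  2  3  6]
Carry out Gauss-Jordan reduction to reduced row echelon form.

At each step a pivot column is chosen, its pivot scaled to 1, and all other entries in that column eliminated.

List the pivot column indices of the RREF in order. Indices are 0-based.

pivot(0,0): swap R0↔R1
pivot(0,0)=1: scale R0 → (1, 4, 4, 3, 4)
  clear (2,0): R2 −= (3)R0 → (0, 2, 5, 6, 2)
  clear (3,0): R3 −= (4)R0 → (0, 2, 0, 5, 4)
pivot(1,1)=6: scale R1 → (0, 1, 2, 5, 0)
  clear (0,1): R0 −= (4)R1 → (1, 0, 3, 4, 4)
  clear (2,1): R2 −= (2)R1 → (0, 0, 1, 3, 2)
  clear (3,1): R3 −= (2)R1 → (0, 0, 3, 2, 4)
pivot(2,2)=1: scale R2 → (0, 0, 1, 3, 2)
  clear (0,2): R0 −= (3)R2 → (1, 0, 0, 2, 5)
  clear (1,2): R1 −= (2)R2 → (0, 1, 0, 6, 3)
  clear (3,2): R3 −= (3)R2 → (0, 0, 0, 0, 5)
col 3: no nonzero at/below row 3; advance.
pivot(3,4)=5: scale R3 → (0, 0, 0, 0, 1)
  clear (0,4): R0 −= (5)R3 → (1, 0, 0, 2, 0)
  clear (1,4): R1 −= (3)R3 → (0, 1, 0, 6, 0)
  clear (2,4): R2 −= (2)R3 → (0, 0, 1, 3, 0)

pivot columns: 0, 1, 2, 4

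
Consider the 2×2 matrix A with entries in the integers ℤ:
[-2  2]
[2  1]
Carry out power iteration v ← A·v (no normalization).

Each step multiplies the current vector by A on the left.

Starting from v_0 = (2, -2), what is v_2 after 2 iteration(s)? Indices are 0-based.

v_2 = (20, -14)

v_0 = (2, -2).
v_1 = A·v_0 = (-8, 2).
v_2 = A·v_1 = (20, -14).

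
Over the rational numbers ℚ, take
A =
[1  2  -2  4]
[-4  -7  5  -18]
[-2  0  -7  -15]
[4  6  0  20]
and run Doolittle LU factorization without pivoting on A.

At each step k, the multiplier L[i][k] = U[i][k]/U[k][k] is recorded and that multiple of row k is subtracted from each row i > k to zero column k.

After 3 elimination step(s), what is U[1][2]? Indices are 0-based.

U[1][2] = -3

[col 0] pivot 1
  R1 -= -4*R0 → (0, 1, -3, -2)  (L[1][0] := -4)
  R2 -= -2*R0 → (0, 4, -11, -7)  (L[2][0] := -2)
  R3 -= 4*R0 → (0, -2, 8, 4)  (L[3][0] := 4)
[col 1] pivot 1
  R2 -= 4*R1 → (0, 0, 1, 1)  (L[2][1] := 4)
  R3 -= -2*R1 → (0, 0, 2, 0)  (L[3][1] := -2)
[col 2] pivot 1
  R3 -= 2*R2 → (0, 0, 0, -2)  (L[3][2] := 2)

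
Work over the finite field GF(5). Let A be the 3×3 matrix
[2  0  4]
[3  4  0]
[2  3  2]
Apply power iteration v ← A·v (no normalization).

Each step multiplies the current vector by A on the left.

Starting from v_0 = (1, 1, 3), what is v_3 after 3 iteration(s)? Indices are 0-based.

v_0 = (1, 1, 3).
v_1 = A·v_0 = (4, 2, 1).
v_2 = A·v_1 = (2, 0, 1).
v_3 = A·v_2 = (3, 1, 1).

v_3 = (3, 1, 1)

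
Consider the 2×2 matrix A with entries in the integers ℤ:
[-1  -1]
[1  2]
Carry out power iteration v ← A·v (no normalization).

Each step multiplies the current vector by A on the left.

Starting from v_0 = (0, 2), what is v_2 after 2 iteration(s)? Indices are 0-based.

v_2 = (-2, 6)

v_0 = (0, 2).
v_1 = A·v_0 = (-2, 4).
v_2 = A·v_1 = (-2, 6).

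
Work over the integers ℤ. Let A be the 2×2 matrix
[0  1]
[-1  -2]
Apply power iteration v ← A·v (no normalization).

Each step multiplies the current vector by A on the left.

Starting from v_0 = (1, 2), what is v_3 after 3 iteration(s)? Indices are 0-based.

v_0 = (1, 2).
v_1 = A·v_0 = (2, -5).
v_2 = A·v_1 = (-5, 8).
v_3 = A·v_2 = (8, -11).

v_3 = (8, -11)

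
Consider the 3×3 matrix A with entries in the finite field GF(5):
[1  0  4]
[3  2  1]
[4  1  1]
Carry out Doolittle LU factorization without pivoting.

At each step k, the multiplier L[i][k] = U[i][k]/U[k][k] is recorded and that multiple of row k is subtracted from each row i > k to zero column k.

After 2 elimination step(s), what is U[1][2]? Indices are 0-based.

[col 0] pivot 1
  R1 -= 3*R0 → (0, 2, 4)  (L[1][0] := 3)
  R2 -= 4*R0 → (0, 1, 0)  (L[2][0] := 4)
[col 1] pivot 2
  R2 -= 3*R1 → (0, 0, 3)  (L[2][1] := 3)

U[1][2] = 4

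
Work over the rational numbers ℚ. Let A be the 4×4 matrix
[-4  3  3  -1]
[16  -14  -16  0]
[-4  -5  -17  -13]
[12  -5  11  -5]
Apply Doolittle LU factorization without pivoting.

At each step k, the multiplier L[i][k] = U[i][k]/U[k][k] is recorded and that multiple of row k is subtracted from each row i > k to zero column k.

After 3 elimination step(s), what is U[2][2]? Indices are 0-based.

k=0: U[0][0]=-4
  eliminate (1,0): mult=-4, new row 1: (0, -2, -4, -4); set L[1][0]=-4
  eliminate (2,0): mult=1, new row 2: (0, -8, -20, -12); set L[2][0]=1
  eliminate (3,0): mult=-3, new row 3: (0, 4, 20, -8); set L[3][0]=-3
k=1: U[1][1]=-2
  eliminate (2,1): mult=4, new row 2: (0, 0, -4, 4); set L[2][1]=4
  eliminate (3,1): mult=-2, new row 3: (0, 0, 12, -16); set L[3][1]=-2
k=2: U[2][2]=-4
  eliminate (3,2): mult=-3, new row 3: (0, 0, 0, -4); set L[3][2]=-3

U[2][2] = -4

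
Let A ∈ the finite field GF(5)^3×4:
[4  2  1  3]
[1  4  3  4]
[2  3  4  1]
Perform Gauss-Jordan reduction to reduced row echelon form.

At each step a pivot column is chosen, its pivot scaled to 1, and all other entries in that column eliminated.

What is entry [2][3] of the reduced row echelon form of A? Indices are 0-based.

M[2][3] = 1

pivot(0,0)=4: scale R0 → (1, 3, 4, 2)
  clear (1,0): R1 −= (1)R0 → (0, 1, 4, 2)
  clear (2,0): R2 −= (2)R0 → (0, 2, 1, 2)
pivot(1,1)=1: scale R1 → (0, 1, 4, 2)
  clear (0,1): R0 −= (3)R1 → (1, 0, 2, 1)
  clear (2,1): R2 −= (2)R1 → (0, 0, 3, 3)
pivot(2,2)=3: scale R2 → (0, 0, 1, 1)
  clear (0,2): R0 −= (2)R2 → (1, 0, 0, 4)
  clear (1,2): R1 −= (4)R2 → (0, 1, 0, 3)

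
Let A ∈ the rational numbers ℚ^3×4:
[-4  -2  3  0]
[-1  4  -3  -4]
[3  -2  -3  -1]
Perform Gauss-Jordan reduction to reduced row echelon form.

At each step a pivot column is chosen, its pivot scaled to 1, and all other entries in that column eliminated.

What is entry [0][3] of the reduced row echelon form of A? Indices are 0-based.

[1] R0 /= -4  ⇒  (1, 1/2, -3/4, 0)
     R1 -= -1·R0  ⇒  (0, 9/2, -15/4, -4)
     R2 -= 3·R0  ⇒  (0, -7/2, -3/4, -1)
[2] R1 /= 9/2  ⇒  (0, 1, -5/6, -8/9)
     R0 -= 1/2·R1  ⇒  (1, 0, -1/3, 4/9)
     R2 -= -7/2·R1  ⇒  (0, 0, -11/3, -37/9)
[3] R2 /= -11/3  ⇒  (0, 0, 1, 37/33)
     R0 -= -1/3·R2  ⇒  (1, 0, 0, 9/11)
     R1 -= -5/6·R2  ⇒  (0, 1, 0, 1/22)

M[0][3] = 9/11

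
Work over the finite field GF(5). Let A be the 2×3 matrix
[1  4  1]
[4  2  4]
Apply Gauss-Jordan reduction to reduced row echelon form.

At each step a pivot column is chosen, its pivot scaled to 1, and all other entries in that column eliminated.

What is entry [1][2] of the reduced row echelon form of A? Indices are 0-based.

M[1][2] = 0

step 1: normalize row 0 (÷1) = (1, 4, 1)
  row 1: subtract 4×row0 = (0, 1, 0)
step 2: normalize row 1 (÷1) = (0, 1, 0)
  row 0: subtract 4×row1 = (1, 0, 1)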